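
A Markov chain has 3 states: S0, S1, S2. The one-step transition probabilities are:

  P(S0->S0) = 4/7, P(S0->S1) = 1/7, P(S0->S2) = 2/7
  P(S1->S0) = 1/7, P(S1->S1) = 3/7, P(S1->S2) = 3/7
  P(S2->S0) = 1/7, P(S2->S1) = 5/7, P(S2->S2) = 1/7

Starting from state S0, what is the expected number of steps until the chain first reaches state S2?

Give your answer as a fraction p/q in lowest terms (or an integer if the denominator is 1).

Let h_i = expected steps to first reach S2 from state i.
Boundary: h_S2 = 0.
First-step equations for the other states:
  h_S0 = 1 + 4/7*h_S0 + 1/7*h_S1 + 2/7*h_S2
  h_S1 = 1 + 1/7*h_S0 + 3/7*h_S1 + 3/7*h_S2

Substituting h_S2 = 0 and rearranging gives the linear system (I - Q) h = 1:
  [3/7, -1/7] . (h_S0, h_S1) = 1
  [-1/7, 4/7] . (h_S0, h_S1) = 1

Solving yields:
  h_S0 = 35/11
  h_S1 = 28/11

Starting state is S0, so the expected hitting time is h_S0 = 35/11.

Answer: 35/11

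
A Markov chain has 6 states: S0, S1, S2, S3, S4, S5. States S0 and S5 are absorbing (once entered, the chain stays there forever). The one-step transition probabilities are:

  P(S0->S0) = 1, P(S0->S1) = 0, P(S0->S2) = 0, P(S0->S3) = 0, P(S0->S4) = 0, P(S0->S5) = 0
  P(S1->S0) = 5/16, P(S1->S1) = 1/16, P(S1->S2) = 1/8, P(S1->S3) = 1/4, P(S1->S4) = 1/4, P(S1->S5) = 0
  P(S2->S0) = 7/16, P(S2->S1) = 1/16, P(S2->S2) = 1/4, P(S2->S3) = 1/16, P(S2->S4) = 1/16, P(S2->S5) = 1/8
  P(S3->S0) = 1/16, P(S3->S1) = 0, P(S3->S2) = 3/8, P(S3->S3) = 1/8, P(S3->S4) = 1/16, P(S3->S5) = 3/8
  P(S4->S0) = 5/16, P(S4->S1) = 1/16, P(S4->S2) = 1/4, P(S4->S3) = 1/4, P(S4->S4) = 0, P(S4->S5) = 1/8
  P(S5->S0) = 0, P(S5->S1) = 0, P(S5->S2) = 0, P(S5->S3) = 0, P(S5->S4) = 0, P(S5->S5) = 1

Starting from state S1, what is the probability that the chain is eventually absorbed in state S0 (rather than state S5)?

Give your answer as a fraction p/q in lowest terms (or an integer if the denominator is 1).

Let a_i = P(absorbed in S0 | start in state i).
Boundary conditions: a_S0 = 1, a_S5 = 0.
For each transient state i, a_i = sum_j P(i->j) * a_j:
  a_S1 = 5/16*a_S0 + 1/16*a_S1 + 1/8*a_S2 + 1/4*a_S3 + 1/4*a_S4 + 0*a_S5
  a_S2 = 7/16*a_S0 + 1/16*a_S1 + 1/4*a_S2 + 1/16*a_S3 + 1/16*a_S4 + 1/8*a_S5
  a_S3 = 1/16*a_S0 + 0*a_S1 + 3/8*a_S2 + 1/8*a_S3 + 1/16*a_S4 + 3/8*a_S5
  a_S4 = 5/16*a_S0 + 1/16*a_S1 + 1/4*a_S2 + 1/4*a_S3 + 0*a_S4 + 1/8*a_S5

Substituting a_S0 = 1 and a_S5 = 0, rearrange to (I - Q) a = r where r[i] = P(i -> S0):
  [15/16, -1/8, -1/4, -1/4] . (a_S1, a_S2, a_S3, a_S4) = 5/16
  [-1/16, 3/4, -1/16, -1/16] . (a_S1, a_S2, a_S3, a_S4) = 7/16
  [0, -3/8, 7/8, -1/16] . (a_S1, a_S2, a_S3, a_S4) = 1/16
  [-1/16, -1/4, -1/4, 1] . (a_S1, a_S2, a_S3, a_S4) = 5/16

Solving yields:
  a_S1 = 2517/3499
  a_S2 = 2566/3499
  a_S3 = 7559/17495
  a_S4 = 11351/17495

Starting state is S1, so the absorption probability is a_S1 = 2517/3499.

Answer: 2517/3499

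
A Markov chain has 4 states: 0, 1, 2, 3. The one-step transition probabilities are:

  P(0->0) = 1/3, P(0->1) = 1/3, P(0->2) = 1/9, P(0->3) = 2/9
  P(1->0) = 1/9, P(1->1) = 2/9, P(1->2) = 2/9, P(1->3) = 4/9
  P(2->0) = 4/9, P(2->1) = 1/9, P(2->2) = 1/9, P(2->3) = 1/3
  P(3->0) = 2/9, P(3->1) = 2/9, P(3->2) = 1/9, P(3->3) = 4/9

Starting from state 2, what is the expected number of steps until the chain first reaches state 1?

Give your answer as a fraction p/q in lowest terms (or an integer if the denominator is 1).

Answer: 9/2

Derivation:
Let h_i = expected steps to first reach 1 from state i.
Boundary: h_1 = 0.
First-step equations for the other states:
  h_0 = 1 + 1/3*h_0 + 1/3*h_1 + 1/9*h_2 + 2/9*h_3
  h_2 = 1 + 4/9*h_0 + 1/9*h_1 + 1/9*h_2 + 1/3*h_3
  h_3 = 1 + 2/9*h_0 + 2/9*h_1 + 1/9*h_2 + 4/9*h_3

Substituting h_1 = 0 and rearranging gives the linear system (I - Q) h = 1:
  [2/3, -1/9, -2/9] . (h_0, h_2, h_3) = 1
  [-4/9, 8/9, -1/3] . (h_0, h_2, h_3) = 1
  [-2/9, -1/9, 5/9] . (h_0, h_2, h_3) = 1

Solving yields:
  h_0 = 189/52
  h_2 = 9/2
  h_3 = 54/13

Starting state is 2, so the expected hitting time is h_2 = 9/2.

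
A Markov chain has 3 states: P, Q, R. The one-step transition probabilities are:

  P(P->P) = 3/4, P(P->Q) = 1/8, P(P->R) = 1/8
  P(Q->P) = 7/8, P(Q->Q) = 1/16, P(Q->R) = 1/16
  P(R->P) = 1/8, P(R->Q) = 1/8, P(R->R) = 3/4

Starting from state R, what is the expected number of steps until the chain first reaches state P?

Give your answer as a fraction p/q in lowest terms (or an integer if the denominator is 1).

Answer: 136/29

Derivation:
Let h_i = expected steps to first reach P from state i.
Boundary: h_P = 0.
First-step equations for the other states:
  h_Q = 1 + 7/8*h_P + 1/16*h_Q + 1/16*h_R
  h_R = 1 + 1/8*h_P + 1/8*h_Q + 3/4*h_R

Substituting h_P = 0 and rearranging gives the linear system (I - Q) h = 1:
  [15/16, -1/16] . (h_Q, h_R) = 1
  [-1/8, 1/4] . (h_Q, h_R) = 1

Solving yields:
  h_Q = 40/29
  h_R = 136/29

Starting state is R, so the expected hitting time is h_R = 136/29.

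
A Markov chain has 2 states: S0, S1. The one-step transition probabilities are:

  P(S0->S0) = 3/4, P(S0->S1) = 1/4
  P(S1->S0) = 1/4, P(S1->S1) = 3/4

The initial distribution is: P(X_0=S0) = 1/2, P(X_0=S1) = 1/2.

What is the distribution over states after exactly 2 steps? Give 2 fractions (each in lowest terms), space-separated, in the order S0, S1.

Answer: 1/2 1/2

Derivation:
Propagating the distribution step by step (d_{t+1} = d_t * P):
d_0 = (S0=1/2, S1=1/2)
  d_1[S0] = 1/2*3/4 + 1/2*1/4 = 1/2
  d_1[S1] = 1/2*1/4 + 1/2*3/4 = 1/2
d_1 = (S0=1/2, S1=1/2)
  d_2[S0] = 1/2*3/4 + 1/2*1/4 = 1/2
  d_2[S1] = 1/2*1/4 + 1/2*3/4 = 1/2
d_2 = (S0=1/2, S1=1/2)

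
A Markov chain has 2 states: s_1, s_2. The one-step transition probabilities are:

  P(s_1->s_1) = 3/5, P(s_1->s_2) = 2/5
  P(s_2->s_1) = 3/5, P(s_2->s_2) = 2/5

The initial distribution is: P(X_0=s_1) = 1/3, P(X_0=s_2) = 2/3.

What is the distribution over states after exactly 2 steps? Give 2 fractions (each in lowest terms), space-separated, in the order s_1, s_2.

Propagating the distribution step by step (d_{t+1} = d_t * P):
d_0 = (s_1=1/3, s_2=2/3)
  d_1[s_1] = 1/3*3/5 + 2/3*3/5 = 3/5
  d_1[s_2] = 1/3*2/5 + 2/3*2/5 = 2/5
d_1 = (s_1=3/5, s_2=2/5)
  d_2[s_1] = 3/5*3/5 + 2/5*3/5 = 3/5
  d_2[s_2] = 3/5*2/5 + 2/5*2/5 = 2/5
d_2 = (s_1=3/5, s_2=2/5)

Answer: 3/5 2/5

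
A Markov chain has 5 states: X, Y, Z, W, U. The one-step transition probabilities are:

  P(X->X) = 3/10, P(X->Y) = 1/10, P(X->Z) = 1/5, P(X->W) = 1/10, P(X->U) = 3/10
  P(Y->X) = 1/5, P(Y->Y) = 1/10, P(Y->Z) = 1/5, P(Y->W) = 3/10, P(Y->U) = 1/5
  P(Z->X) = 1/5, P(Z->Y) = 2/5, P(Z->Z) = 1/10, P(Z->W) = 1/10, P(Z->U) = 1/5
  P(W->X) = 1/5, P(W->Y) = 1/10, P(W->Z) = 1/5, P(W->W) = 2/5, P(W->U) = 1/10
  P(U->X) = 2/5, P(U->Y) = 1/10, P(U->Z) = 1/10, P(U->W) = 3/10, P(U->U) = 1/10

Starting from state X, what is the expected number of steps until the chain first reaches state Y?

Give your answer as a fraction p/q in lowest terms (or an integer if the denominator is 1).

Answer: 4805/716

Derivation:
Let h_i = expected steps to first reach Y from state i.
Boundary: h_Y = 0.
First-step equations for the other states:
  h_X = 1 + 3/10*h_X + 1/10*h_Y + 1/5*h_Z + 1/10*h_W + 3/10*h_U
  h_Z = 1 + 1/5*h_X + 2/5*h_Y + 1/10*h_Z + 1/10*h_W + 1/5*h_U
  h_W = 1 + 1/5*h_X + 1/10*h_Y + 1/5*h_Z + 2/5*h_W + 1/10*h_U
  h_U = 1 + 2/5*h_X + 1/10*h_Y + 1/10*h_Z + 3/10*h_W + 1/10*h_U

Substituting h_Y = 0 and rearranging gives the linear system (I - Q) h = 1:
  [7/10, -1/5, -1/10, -3/10] . (h_X, h_Z, h_W, h_U) = 1
  [-1/5, 9/10, -1/10, -1/5] . (h_X, h_Z, h_W, h_U) = 1
  [-1/5, -1/5, 3/5, -1/10] . (h_X, h_Z, h_W, h_U) = 1
  [-2/5, -1/10, -3/10, 9/10] . (h_X, h_Z, h_W, h_U) = 1

Solving yields:
  h_X = 4805/716
  h_Z = 3485/716
  h_W = 4775/716
  h_U = 2455/358

Starting state is X, so the expected hitting time is h_X = 4805/716.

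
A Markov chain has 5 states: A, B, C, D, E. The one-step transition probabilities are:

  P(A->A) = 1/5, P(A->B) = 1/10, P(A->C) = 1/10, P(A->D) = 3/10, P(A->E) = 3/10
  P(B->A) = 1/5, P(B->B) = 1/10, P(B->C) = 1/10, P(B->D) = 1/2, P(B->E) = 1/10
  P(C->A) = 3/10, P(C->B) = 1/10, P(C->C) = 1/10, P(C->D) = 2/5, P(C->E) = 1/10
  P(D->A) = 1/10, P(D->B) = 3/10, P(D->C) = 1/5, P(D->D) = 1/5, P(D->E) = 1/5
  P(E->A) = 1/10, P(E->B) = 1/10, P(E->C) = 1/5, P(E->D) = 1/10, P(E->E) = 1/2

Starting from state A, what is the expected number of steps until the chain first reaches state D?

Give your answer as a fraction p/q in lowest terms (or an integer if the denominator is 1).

Answer: 2050/553

Derivation:
Let h_i = expected steps to first reach D from state i.
Boundary: h_D = 0.
First-step equations for the other states:
  h_A = 1 + 1/5*h_A + 1/10*h_B + 1/10*h_C + 3/10*h_D + 3/10*h_E
  h_B = 1 + 1/5*h_A + 1/10*h_B + 1/10*h_C + 1/2*h_D + 1/10*h_E
  h_C = 1 + 3/10*h_A + 1/10*h_B + 1/10*h_C + 2/5*h_D + 1/10*h_E
  h_E = 1 + 1/10*h_A + 1/10*h_B + 1/5*h_C + 1/10*h_D + 1/2*h_E

Substituting h_D = 0 and rearranging gives the linear system (I - Q) h = 1:
  [4/5, -1/10, -1/10, -3/10] . (h_A, h_B, h_C, h_E) = 1
  [-1/5, 9/10, -1/10, -1/10] . (h_A, h_B, h_C, h_E) = 1
  [-3/10, -1/10, 9/10, -1/10] . (h_A, h_B, h_C, h_E) = 1
  [-1/10, -1/10, -1/5, 1/2] . (h_A, h_B, h_C, h_E) = 1

Solving yields:
  h_A = 2050/553
  h_B = 1545/553
  h_C = 250/79
  h_E = 2525/553

Starting state is A, so the expected hitting time is h_A = 2050/553.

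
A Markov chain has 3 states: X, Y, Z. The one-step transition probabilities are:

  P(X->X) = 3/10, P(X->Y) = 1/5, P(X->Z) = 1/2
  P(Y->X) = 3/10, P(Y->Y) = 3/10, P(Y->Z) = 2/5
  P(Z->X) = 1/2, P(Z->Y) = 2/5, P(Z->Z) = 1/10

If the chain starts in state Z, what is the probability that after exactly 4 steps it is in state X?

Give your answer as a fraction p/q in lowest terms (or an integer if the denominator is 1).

Computing P^4 by repeated multiplication:
P^1 =
  X: [3/10, 1/5, 1/2]
  Y: [3/10, 3/10, 2/5]
  Z: [1/2, 2/5, 1/10]
P^2 =
  X: [2/5, 8/25, 7/25]
  Y: [19/50, 31/100, 31/100]
  Z: [8/25, 13/50, 21/50]
P^3 =
  X: [89/250, 36/125, 89/250]
  Y: [181/500, 293/1000, 69/200]
  Z: [48/125, 31/100, 153/500]
P^4 =
  X: [232/625, 3/10, 411/1250]
  Y: [369/1000, 2983/10000, 3327/10000]
  Z: [903/2500, 1461/5000, 1733/5000]

(P^4)[Z -> X] = 903/2500

Answer: 903/2500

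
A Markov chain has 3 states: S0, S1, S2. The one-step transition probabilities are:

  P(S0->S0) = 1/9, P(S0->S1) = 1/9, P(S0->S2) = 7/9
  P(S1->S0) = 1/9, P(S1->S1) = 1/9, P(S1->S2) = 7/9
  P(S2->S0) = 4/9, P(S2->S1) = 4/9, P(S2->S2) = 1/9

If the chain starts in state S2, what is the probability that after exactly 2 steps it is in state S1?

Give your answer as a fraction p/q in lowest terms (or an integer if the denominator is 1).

Computing P^2 by repeated multiplication:
P^1 =
  S0: [1/9, 1/9, 7/9]
  S1: [1/9, 1/9, 7/9]
  S2: [4/9, 4/9, 1/9]
P^2 =
  S0: [10/27, 10/27, 7/27]
  S1: [10/27, 10/27, 7/27]
  S2: [4/27, 4/27, 19/27]

(P^2)[S2 -> S1] = 4/27

Answer: 4/27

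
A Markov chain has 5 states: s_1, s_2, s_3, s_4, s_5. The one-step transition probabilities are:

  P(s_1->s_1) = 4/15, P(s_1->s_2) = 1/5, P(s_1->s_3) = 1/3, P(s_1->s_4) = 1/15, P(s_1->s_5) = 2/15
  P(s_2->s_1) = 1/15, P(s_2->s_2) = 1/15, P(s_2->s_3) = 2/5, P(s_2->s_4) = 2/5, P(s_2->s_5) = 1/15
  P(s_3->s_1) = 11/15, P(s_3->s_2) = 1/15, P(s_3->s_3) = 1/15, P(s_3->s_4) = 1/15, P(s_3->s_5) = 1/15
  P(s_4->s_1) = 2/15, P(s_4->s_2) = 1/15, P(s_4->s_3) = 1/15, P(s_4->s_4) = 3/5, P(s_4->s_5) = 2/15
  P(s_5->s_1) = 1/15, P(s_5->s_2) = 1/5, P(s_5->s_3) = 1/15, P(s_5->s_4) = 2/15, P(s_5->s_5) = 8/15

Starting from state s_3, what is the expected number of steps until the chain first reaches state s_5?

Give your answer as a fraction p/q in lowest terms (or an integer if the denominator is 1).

Answer: 7620/803

Derivation:
Let h_i = expected steps to first reach s_5 from state i.
Boundary: h_s_5 = 0.
First-step equations for the other states:
  h_s_1 = 1 + 4/15*h_s_1 + 1/5*h_s_2 + 1/3*h_s_3 + 1/15*h_s_4 + 2/15*h_s_5
  h_s_2 = 1 + 1/15*h_s_1 + 1/15*h_s_2 + 2/5*h_s_3 + 2/5*h_s_4 + 1/15*h_s_5
  h_s_3 = 1 + 11/15*h_s_1 + 1/15*h_s_2 + 1/15*h_s_3 + 1/15*h_s_4 + 1/15*h_s_5
  h_s_4 = 1 + 2/15*h_s_1 + 1/15*h_s_2 + 1/15*h_s_3 + 3/5*h_s_4 + 2/15*h_s_5

Substituting h_s_5 = 0 and rearranging gives the linear system (I - Q) h = 1:
  [11/15, -1/5, -1/3, -1/15] . (h_s_1, h_s_2, h_s_3, h_s_4) = 1
  [-1/15, 14/15, -2/5, -2/5] . (h_s_1, h_s_2, h_s_3, h_s_4) = 1
  [-11/15, -1/15, 14/15, -1/15] . (h_s_1, h_s_2, h_s_3, h_s_4) = 1
  [-2/15, -1/15, -1/15, 2/5] . (h_s_1, h_s_2, h_s_3, h_s_4) = 1

Solving yields:
  h_s_1 = 7275/803
  h_s_2 = 7635/803
  h_s_3 = 7620/803
  h_s_4 = 6975/803

Starting state is s_3, so the expected hitting time is h_s_3 = 7620/803.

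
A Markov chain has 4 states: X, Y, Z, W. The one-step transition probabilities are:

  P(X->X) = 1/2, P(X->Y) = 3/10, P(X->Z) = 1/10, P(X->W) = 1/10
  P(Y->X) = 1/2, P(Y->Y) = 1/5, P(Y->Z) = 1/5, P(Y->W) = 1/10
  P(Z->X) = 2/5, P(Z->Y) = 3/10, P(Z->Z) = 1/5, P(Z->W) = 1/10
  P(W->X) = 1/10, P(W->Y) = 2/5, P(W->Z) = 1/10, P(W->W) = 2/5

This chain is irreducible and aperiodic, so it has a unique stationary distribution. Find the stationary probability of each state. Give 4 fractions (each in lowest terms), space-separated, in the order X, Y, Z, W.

Answer: 3/7 2/7 1/7 1/7

Derivation:
The stationary distribution satisfies pi = pi * P, i.e.:
  pi_X = 1/2*pi_X + 1/2*pi_Y + 2/5*pi_Z + 1/10*pi_W
  pi_Y = 3/10*pi_X + 1/5*pi_Y + 3/10*pi_Z + 2/5*pi_W
  pi_Z = 1/10*pi_X + 1/5*pi_Y + 1/5*pi_Z + 1/10*pi_W
  pi_W = 1/10*pi_X + 1/10*pi_Y + 1/10*pi_Z + 2/5*pi_W
with normalization: pi_X + pi_Y + pi_Z + pi_W = 1.

Using the first 3 balance equations plus normalization, the linear system A*pi = b is:
  [-1/2, 1/2, 2/5, 1/10] . pi = 0
  [3/10, -4/5, 3/10, 2/5] . pi = 0
  [1/10, 1/5, -4/5, 1/10] . pi = 0
  [1, 1, 1, 1] . pi = 1

Solving yields:
  pi_X = 3/7
  pi_Y = 2/7
  pi_Z = 1/7
  pi_W = 1/7

Verification (pi * P):
  3/7*1/2 + 2/7*1/2 + 1/7*2/5 + 1/7*1/10 = 3/7 = pi_X  (ok)
  3/7*3/10 + 2/7*1/5 + 1/7*3/10 + 1/7*2/5 = 2/7 = pi_Y  (ok)
  3/7*1/10 + 2/7*1/5 + 1/7*1/5 + 1/7*1/10 = 1/7 = pi_Z  (ok)
  3/7*1/10 + 2/7*1/10 + 1/7*1/10 + 1/7*2/5 = 1/7 = pi_W  (ok)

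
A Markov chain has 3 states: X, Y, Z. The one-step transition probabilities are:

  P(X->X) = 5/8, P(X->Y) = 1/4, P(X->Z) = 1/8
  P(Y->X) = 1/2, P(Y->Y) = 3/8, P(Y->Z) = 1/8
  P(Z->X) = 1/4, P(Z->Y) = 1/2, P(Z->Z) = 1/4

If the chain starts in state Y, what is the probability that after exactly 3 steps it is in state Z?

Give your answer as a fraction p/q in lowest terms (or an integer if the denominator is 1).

Computing P^3 by repeated multiplication:
P^1 =
  X: [5/8, 1/4, 1/8]
  Y: [1/2, 3/8, 1/8]
  Z: [1/4, 1/2, 1/4]
P^2 =
  X: [35/64, 5/16, 9/64]
  Y: [17/32, 21/64, 9/64]
  Z: [15/32, 3/8, 5/32]
P^3 =
  X: [273/512, 83/256, 73/512]
  Y: [17/32, 167/512, 73/512]
  Z: [133/256, 43/128, 37/256]

(P^3)[Y -> Z] = 73/512

Answer: 73/512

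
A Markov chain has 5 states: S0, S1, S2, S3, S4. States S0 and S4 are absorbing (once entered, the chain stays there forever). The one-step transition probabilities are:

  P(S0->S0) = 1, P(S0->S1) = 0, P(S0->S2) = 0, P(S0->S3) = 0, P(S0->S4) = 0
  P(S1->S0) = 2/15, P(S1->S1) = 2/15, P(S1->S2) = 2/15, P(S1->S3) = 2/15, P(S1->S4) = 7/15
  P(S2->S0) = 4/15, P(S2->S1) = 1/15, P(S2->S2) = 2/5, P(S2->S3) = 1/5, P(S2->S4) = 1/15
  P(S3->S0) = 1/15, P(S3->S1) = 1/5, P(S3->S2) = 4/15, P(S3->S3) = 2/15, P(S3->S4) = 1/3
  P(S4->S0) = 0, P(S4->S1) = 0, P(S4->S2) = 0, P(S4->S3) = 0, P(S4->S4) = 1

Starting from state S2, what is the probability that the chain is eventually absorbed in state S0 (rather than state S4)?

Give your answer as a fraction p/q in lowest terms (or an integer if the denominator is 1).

Let a_i = P(absorbed in S0 | start in state i).
Boundary conditions: a_S0 = 1, a_S4 = 0.
For each transient state i, a_i = sum_j P(i->j) * a_j:
  a_S1 = 2/15*a_S0 + 2/15*a_S1 + 2/15*a_S2 + 2/15*a_S3 + 7/15*a_S4
  a_S2 = 4/15*a_S0 + 1/15*a_S1 + 2/5*a_S2 + 1/5*a_S3 + 1/15*a_S4
  a_S3 = 1/15*a_S0 + 1/5*a_S1 + 4/15*a_S2 + 2/15*a_S3 + 1/3*a_S4

Substituting a_S0 = 1 and a_S4 = 0, rearrange to (I - Q) a = r where r[i] = P(i -> S0):
  [13/15, -2/15, -2/15] . (a_S1, a_S2, a_S3) = 2/15
  [-1/15, 3/5, -1/5] . (a_S1, a_S2, a_S3) = 4/15
  [-1/5, -4/15, 13/15] . (a_S1, a_S2, a_S3) = 1/15

Solving yields:
  a_S1 = 370/1259
  a_S2 = 737/1259
  a_S3 = 409/1259

Starting state is S2, so the absorption probability is a_S2 = 737/1259.

Answer: 737/1259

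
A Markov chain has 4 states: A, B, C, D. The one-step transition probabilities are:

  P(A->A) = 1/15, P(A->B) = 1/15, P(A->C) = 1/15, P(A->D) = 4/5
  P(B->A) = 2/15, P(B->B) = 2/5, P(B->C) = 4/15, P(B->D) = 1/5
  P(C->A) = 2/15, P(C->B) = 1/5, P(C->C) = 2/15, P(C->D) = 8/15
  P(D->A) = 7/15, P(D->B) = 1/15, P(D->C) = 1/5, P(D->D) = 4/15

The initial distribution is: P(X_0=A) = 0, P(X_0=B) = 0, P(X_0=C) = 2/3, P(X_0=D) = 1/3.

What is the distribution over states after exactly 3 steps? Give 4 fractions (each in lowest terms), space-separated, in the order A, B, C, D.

Propagating the distribution step by step (d_{t+1} = d_t * P):
d_0 = (A=0, B=0, C=2/3, D=1/3)
  d_1[A] = 0*1/15 + 0*2/15 + 2/3*2/15 + 1/3*7/15 = 11/45
  d_1[B] = 0*1/15 + 0*2/5 + 2/3*1/5 + 1/3*1/15 = 7/45
  d_1[C] = 0*1/15 + 0*4/15 + 2/3*2/15 + 1/3*1/5 = 7/45
  d_1[D] = 0*4/5 + 0*1/5 + 2/3*8/15 + 1/3*4/15 = 4/9
d_1 = (A=11/45, B=7/45, C=7/45, D=4/9)
  d_2[A] = 11/45*1/15 + 7/45*2/15 + 7/45*2/15 + 4/9*7/15 = 179/675
  d_2[B] = 11/45*1/15 + 7/45*2/5 + 7/45*1/5 + 4/9*1/15 = 94/675
  d_2[C] = 11/45*1/15 + 7/45*4/15 + 7/45*2/15 + 4/9*1/5 = 113/675
  d_2[D] = 11/45*4/5 + 7/45*1/5 + 7/45*8/15 + 4/9*4/15 = 289/675
d_2 = (A=179/675, B=94/675, C=113/675, D=289/675)
  d_3[A] = 179/675*1/15 + 94/675*2/15 + 113/675*2/15 + 289/675*7/15 = 872/3375
  d_3[B] = 179/675*1/15 + 94/675*2/5 + 113/675*1/5 + 289/675*1/15 = 457/3375
  d_3[C] = 179/675*1/15 + 94/675*4/15 + 113/675*2/15 + 289/675*1/5 = 1648/10125
  d_3[D] = 179/675*4/5 + 94/675*1/5 + 113/675*8/15 + 289/675*4/15 = 898/2025
d_3 = (A=872/3375, B=457/3375, C=1648/10125, D=898/2025)

Answer: 872/3375 457/3375 1648/10125 898/2025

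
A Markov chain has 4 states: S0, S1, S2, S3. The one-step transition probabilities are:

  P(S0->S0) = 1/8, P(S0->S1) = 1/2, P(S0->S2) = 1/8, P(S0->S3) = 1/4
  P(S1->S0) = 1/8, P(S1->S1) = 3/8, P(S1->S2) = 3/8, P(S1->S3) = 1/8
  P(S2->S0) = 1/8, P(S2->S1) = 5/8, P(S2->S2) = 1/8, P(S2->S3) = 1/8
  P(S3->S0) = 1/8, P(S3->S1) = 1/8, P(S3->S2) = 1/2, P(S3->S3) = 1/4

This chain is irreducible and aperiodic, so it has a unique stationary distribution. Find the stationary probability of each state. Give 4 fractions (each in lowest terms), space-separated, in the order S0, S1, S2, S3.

Answer: 1/8 237/560 163/560 9/56

Derivation:
The stationary distribution satisfies pi = pi * P, i.e.:
  pi_S0 = 1/8*pi_S0 + 1/8*pi_S1 + 1/8*pi_S2 + 1/8*pi_S3
  pi_S1 = 1/2*pi_S0 + 3/8*pi_S1 + 5/8*pi_S2 + 1/8*pi_S3
  pi_S2 = 1/8*pi_S0 + 3/8*pi_S1 + 1/8*pi_S2 + 1/2*pi_S3
  pi_S3 = 1/4*pi_S0 + 1/8*pi_S1 + 1/8*pi_S2 + 1/4*pi_S3
with normalization: pi_S0 + pi_S1 + pi_S2 + pi_S3 = 1.

Using the first 3 balance equations plus normalization, the linear system A*pi = b is:
  [-7/8, 1/8, 1/8, 1/8] . pi = 0
  [1/2, -5/8, 5/8, 1/8] . pi = 0
  [1/8, 3/8, -7/8, 1/2] . pi = 0
  [1, 1, 1, 1] . pi = 1

Solving yields:
  pi_S0 = 1/8
  pi_S1 = 237/560
  pi_S2 = 163/560
  pi_S3 = 9/56

Verification (pi * P):
  1/8*1/8 + 237/560*1/8 + 163/560*1/8 + 9/56*1/8 = 1/8 = pi_S0  (ok)
  1/8*1/2 + 237/560*3/8 + 163/560*5/8 + 9/56*1/8 = 237/560 = pi_S1  (ok)
  1/8*1/8 + 237/560*3/8 + 163/560*1/8 + 9/56*1/2 = 163/560 = pi_S2  (ok)
  1/8*1/4 + 237/560*1/8 + 163/560*1/8 + 9/56*1/4 = 9/56 = pi_S3  (ok)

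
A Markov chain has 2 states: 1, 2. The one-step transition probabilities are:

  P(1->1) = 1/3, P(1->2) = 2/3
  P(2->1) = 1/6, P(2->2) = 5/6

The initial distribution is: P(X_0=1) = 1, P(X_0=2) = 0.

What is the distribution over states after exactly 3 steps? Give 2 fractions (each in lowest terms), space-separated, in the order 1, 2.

Answer: 11/54 43/54

Derivation:
Propagating the distribution step by step (d_{t+1} = d_t * P):
d_0 = (1=1, 2=0)
  d_1[1] = 1*1/3 + 0*1/6 = 1/3
  d_1[2] = 1*2/3 + 0*5/6 = 2/3
d_1 = (1=1/3, 2=2/3)
  d_2[1] = 1/3*1/3 + 2/3*1/6 = 2/9
  d_2[2] = 1/3*2/3 + 2/3*5/6 = 7/9
d_2 = (1=2/9, 2=7/9)
  d_3[1] = 2/9*1/3 + 7/9*1/6 = 11/54
  d_3[2] = 2/9*2/3 + 7/9*5/6 = 43/54
d_3 = (1=11/54, 2=43/54)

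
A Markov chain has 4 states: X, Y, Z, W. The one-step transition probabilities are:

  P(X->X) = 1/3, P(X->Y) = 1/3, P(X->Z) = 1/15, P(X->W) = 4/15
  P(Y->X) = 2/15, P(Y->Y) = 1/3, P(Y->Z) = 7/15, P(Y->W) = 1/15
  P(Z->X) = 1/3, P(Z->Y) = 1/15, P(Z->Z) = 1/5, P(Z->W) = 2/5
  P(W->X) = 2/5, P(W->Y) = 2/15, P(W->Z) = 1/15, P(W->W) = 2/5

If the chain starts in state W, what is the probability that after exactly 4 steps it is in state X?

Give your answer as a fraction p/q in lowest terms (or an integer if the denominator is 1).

Computing P^4 by repeated multiplication:
P^1 =
  X: [1/3, 1/3, 1/15, 4/15]
  Y: [2/15, 1/3, 7/15, 1/15]
  Z: [1/3, 1/15, 1/5, 2/5]
  W: [2/5, 2/15, 1/15, 2/5]
P^2 =
  X: [64/225, 59/225, 47/225, 11/45]
  Y: [61/225, 44/225, 59/225, 61/225]
  Z: [26/75, 1/5, 3/25, 1/3]
  W: [1/3, 53/225, 29/225, 68/225]
P^3 =
  X: [1003/3375, 772/3375, 673/3375, 103/375]
  Y: [1054/3375, 706/3375, 607/3375, 112/375]
  Z: [71/225, 88/375, 61/375, 323/1125]
  W: [1034/3375, 161/675, 601/3375, 187/675]
P^4 =
  X: [5162/16875, 11402/50625, 9353/50625, 14384/50625]
  Y: [1051/3375, 11423/50625, 353/2025, 14612/50625]
  Z: [5156/16875, 436/1875, 41/225, 944/3375]
  W: [3079/10125, 11666/50625, 9407/50625, 1573/5625]

(P^4)[W -> X] = 3079/10125

Answer: 3079/10125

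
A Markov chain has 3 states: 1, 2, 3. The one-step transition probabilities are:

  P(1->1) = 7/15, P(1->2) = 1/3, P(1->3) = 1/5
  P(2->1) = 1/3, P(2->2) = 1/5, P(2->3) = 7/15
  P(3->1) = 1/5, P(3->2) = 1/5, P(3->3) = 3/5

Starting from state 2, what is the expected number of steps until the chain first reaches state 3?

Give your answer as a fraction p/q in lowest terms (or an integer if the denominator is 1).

Answer: 195/71

Derivation:
Let h_i = expected steps to first reach 3 from state i.
Boundary: h_3 = 0.
First-step equations for the other states:
  h_1 = 1 + 7/15*h_1 + 1/3*h_2 + 1/5*h_3
  h_2 = 1 + 1/3*h_1 + 1/5*h_2 + 7/15*h_3

Substituting h_3 = 0 and rearranging gives the linear system (I - Q) h = 1:
  [8/15, -1/3] . (h_1, h_2) = 1
  [-1/3, 4/5] . (h_1, h_2) = 1

Solving yields:
  h_1 = 255/71
  h_2 = 195/71

Starting state is 2, so the expected hitting time is h_2 = 195/71.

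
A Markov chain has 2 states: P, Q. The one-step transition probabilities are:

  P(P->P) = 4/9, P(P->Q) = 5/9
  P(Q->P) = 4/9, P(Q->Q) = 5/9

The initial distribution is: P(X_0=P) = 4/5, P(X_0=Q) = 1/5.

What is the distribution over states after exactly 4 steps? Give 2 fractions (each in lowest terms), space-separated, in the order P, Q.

Answer: 4/9 5/9

Derivation:
Propagating the distribution step by step (d_{t+1} = d_t * P):
d_0 = (P=4/5, Q=1/5)
  d_1[P] = 4/5*4/9 + 1/5*4/9 = 4/9
  d_1[Q] = 4/5*5/9 + 1/5*5/9 = 5/9
d_1 = (P=4/9, Q=5/9)
  d_2[P] = 4/9*4/9 + 5/9*4/9 = 4/9
  d_2[Q] = 4/9*5/9 + 5/9*5/9 = 5/9
d_2 = (P=4/9, Q=5/9)
  d_3[P] = 4/9*4/9 + 5/9*4/9 = 4/9
  d_3[Q] = 4/9*5/9 + 5/9*5/9 = 5/9
d_3 = (P=4/9, Q=5/9)
  d_4[P] = 4/9*4/9 + 5/9*4/9 = 4/9
  d_4[Q] = 4/9*5/9 + 5/9*5/9 = 5/9
d_4 = (P=4/9, Q=5/9)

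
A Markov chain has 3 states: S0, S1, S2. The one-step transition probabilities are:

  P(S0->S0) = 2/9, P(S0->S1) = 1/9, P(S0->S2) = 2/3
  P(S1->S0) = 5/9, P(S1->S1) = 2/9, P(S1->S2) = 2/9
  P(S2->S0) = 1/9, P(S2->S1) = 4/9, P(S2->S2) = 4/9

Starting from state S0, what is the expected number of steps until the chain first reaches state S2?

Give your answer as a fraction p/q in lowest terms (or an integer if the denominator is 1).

Let h_i = expected steps to first reach S2 from state i.
Boundary: h_S2 = 0.
First-step equations for the other states:
  h_S0 = 1 + 2/9*h_S0 + 1/9*h_S1 + 2/3*h_S2
  h_S1 = 1 + 5/9*h_S0 + 2/9*h_S1 + 2/9*h_S2

Substituting h_S2 = 0 and rearranging gives the linear system (I - Q) h = 1:
  [7/9, -1/9] . (h_S0, h_S1) = 1
  [-5/9, 7/9] . (h_S0, h_S1) = 1

Solving yields:
  h_S0 = 18/11
  h_S1 = 27/11

Starting state is S0, so the expected hitting time is h_S0 = 18/11.

Answer: 18/11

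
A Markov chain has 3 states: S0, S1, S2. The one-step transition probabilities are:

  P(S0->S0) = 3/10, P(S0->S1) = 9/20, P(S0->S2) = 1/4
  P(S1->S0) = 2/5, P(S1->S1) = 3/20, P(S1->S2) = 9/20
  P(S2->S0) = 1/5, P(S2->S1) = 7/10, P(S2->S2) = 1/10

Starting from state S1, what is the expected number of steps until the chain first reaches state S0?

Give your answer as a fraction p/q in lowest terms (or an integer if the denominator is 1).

Answer: 3

Derivation:
Let h_i = expected steps to first reach S0 from state i.
Boundary: h_S0 = 0.
First-step equations for the other states:
  h_S1 = 1 + 2/5*h_S0 + 3/20*h_S1 + 9/20*h_S2
  h_S2 = 1 + 1/5*h_S0 + 7/10*h_S1 + 1/10*h_S2

Substituting h_S0 = 0 and rearranging gives the linear system (I - Q) h = 1:
  [17/20, -9/20] . (h_S1, h_S2) = 1
  [-7/10, 9/10] . (h_S1, h_S2) = 1

Solving yields:
  h_S1 = 3
  h_S2 = 31/9

Starting state is S1, so the expected hitting time is h_S1 = 3.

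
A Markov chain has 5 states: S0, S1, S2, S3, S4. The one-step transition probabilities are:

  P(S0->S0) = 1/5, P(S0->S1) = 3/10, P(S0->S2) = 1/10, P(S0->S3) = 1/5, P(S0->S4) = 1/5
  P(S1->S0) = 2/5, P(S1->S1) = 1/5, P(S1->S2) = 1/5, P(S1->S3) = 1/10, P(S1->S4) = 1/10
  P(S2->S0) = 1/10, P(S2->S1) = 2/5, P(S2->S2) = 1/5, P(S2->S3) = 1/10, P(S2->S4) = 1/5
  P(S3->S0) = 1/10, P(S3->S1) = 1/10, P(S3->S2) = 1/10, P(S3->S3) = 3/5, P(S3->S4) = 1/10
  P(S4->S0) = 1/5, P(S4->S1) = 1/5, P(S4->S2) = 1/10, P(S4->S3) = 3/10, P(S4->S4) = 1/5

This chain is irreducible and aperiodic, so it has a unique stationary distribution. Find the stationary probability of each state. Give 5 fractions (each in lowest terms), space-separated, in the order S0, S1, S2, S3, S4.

The stationary distribution satisfies pi = pi * P, i.e.:
  pi_S0 = 1/5*pi_S0 + 2/5*pi_S1 + 1/10*pi_S2 + 1/10*pi_S3 + 1/5*pi_S4
  pi_S1 = 3/10*pi_S0 + 1/5*pi_S1 + 2/5*pi_S2 + 1/10*pi_S3 + 1/5*pi_S4
  pi_S2 = 1/10*pi_S0 + 1/5*pi_S1 + 1/5*pi_S2 + 1/10*pi_S3 + 1/10*pi_S4
  pi_S3 = 1/5*pi_S0 + 1/10*pi_S1 + 1/10*pi_S2 + 3/5*pi_S3 + 3/10*pi_S4
  pi_S4 = 1/5*pi_S0 + 1/10*pi_S1 + 1/5*pi_S2 + 1/10*pi_S3 + 1/5*pi_S4
with normalization: pi_S0 + pi_S1 + pi_S2 + pi_S3 + pi_S4 = 1.

Using the first 4 balance equations plus normalization, the linear system A*pi = b is:
  [-4/5, 2/5, 1/10, 1/10, 1/5] . pi = 0
  [3/10, -4/5, 2/5, 1/10, 1/5] . pi = 0
  [1/10, 1/5, -4/5, 1/10, 1/10] . pi = 0
  [1/5, 1/10, 1/10, -2/5, 3/10] . pi = 0
  [1, 1, 1, 1, 1] . pi = 1

Solving yields:
  pi_S0 = 1143/5716
  pi_S1 = 1241/5716
  pi_S2 = 773/5716
  pi_S3 = 1711/5716
  pi_S4 = 212/1429

Verification (pi * P):
  1143/5716*1/5 + 1241/5716*2/5 + 773/5716*1/10 + 1711/5716*1/10 + 212/1429*1/5 = 1143/5716 = pi_S0  (ok)
  1143/5716*3/10 + 1241/5716*1/5 + 773/5716*2/5 + 1711/5716*1/10 + 212/1429*1/5 = 1241/5716 = pi_S1  (ok)
  1143/5716*1/10 + 1241/5716*1/5 + 773/5716*1/5 + 1711/5716*1/10 + 212/1429*1/10 = 773/5716 = pi_S2  (ok)
  1143/5716*1/5 + 1241/5716*1/10 + 773/5716*1/10 + 1711/5716*3/5 + 212/1429*3/10 = 1711/5716 = pi_S3  (ok)
  1143/5716*1/5 + 1241/5716*1/10 + 773/5716*1/5 + 1711/5716*1/10 + 212/1429*1/5 = 212/1429 = pi_S4  (ok)

Answer: 1143/5716 1241/5716 773/5716 1711/5716 212/1429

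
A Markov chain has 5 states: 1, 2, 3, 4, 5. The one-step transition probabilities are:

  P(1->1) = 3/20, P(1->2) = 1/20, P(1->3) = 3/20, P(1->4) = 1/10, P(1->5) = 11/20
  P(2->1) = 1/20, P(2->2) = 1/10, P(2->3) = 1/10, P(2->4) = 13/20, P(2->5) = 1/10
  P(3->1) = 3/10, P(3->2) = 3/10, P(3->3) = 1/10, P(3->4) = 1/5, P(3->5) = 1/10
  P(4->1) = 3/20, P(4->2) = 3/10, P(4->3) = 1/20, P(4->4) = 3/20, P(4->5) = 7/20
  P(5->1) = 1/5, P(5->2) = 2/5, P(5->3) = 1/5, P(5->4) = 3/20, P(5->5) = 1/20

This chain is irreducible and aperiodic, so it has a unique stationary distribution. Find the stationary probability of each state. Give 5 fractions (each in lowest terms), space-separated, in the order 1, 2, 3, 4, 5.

The stationary distribution satisfies pi = pi * P, i.e.:
  pi_1 = 3/20*pi_1 + 1/20*pi_2 + 3/10*pi_3 + 3/20*pi_4 + 1/5*pi_5
  pi_2 = 1/20*pi_1 + 1/10*pi_2 + 3/10*pi_3 + 3/10*pi_4 + 2/5*pi_5
  pi_3 = 3/20*pi_1 + 1/10*pi_2 + 1/10*pi_3 + 1/20*pi_4 + 1/5*pi_5
  pi_4 = 1/10*pi_1 + 13/20*pi_2 + 1/5*pi_3 + 3/20*pi_4 + 3/20*pi_5
  pi_5 = 11/20*pi_1 + 1/10*pi_2 + 1/10*pi_3 + 7/20*pi_4 + 1/20*pi_5
with normalization: pi_1 + pi_2 + pi_3 + pi_4 + pi_5 = 1.

Using the first 4 balance equations plus normalization, the linear system A*pi = b is:
  [-17/20, 1/20, 3/10, 3/20, 1/5] . pi = 0
  [1/20, -9/10, 3/10, 3/10, 2/5] . pi = 0
  [3/20, 1/10, -9/10, 1/20, 1/5] . pi = 0
  [1/10, 13/20, 1/5, -17/20, 3/20] . pi = 0
  [1, 1, 1, 1, 1] . pi = 1

Solving yields:
  pi_1 = 36754/236883
  pi_2 = 56008/236883
  pi_3 = 9235/78961
  pi_4 = 21028/78961
  pi_5 = 53332/236883

Verification (pi * P):
  36754/236883*3/20 + 56008/236883*1/20 + 9235/78961*3/10 + 21028/78961*3/20 + 53332/236883*1/5 = 36754/236883 = pi_1  (ok)
  36754/236883*1/20 + 56008/236883*1/10 + 9235/78961*3/10 + 21028/78961*3/10 + 53332/236883*2/5 = 56008/236883 = pi_2  (ok)
  36754/236883*3/20 + 56008/236883*1/10 + 9235/78961*1/10 + 21028/78961*1/20 + 53332/236883*1/5 = 9235/78961 = pi_3  (ok)
  36754/236883*1/10 + 56008/236883*13/20 + 9235/78961*1/5 + 21028/78961*3/20 + 53332/236883*3/20 = 21028/78961 = pi_4  (ok)
  36754/236883*11/20 + 56008/236883*1/10 + 9235/78961*1/10 + 21028/78961*7/20 + 53332/236883*1/20 = 53332/236883 = pi_5  (ok)

Answer: 36754/236883 56008/236883 9235/78961 21028/78961 53332/236883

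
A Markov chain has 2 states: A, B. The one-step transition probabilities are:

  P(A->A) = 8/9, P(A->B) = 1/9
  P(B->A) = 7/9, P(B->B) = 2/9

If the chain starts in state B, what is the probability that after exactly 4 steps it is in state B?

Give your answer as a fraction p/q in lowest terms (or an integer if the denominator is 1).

Answer: 821/6561

Derivation:
Computing P^4 by repeated multiplication:
P^1 =
  A: [8/9, 1/9]
  B: [7/9, 2/9]
P^2 =
  A: [71/81, 10/81]
  B: [70/81, 11/81]
P^3 =
  A: [638/729, 91/729]
  B: [637/729, 92/729]
P^4 =
  A: [5741/6561, 820/6561]
  B: [5740/6561, 821/6561]

(P^4)[B -> B] = 821/6561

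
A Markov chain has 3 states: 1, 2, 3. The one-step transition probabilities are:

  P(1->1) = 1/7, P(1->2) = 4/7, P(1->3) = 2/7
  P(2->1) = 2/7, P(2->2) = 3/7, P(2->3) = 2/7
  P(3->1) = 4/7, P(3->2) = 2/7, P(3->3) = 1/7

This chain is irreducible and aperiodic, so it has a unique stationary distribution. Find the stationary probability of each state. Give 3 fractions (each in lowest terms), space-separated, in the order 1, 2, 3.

Answer: 5/16 7/16 1/4

Derivation:
The stationary distribution satisfies pi = pi * P, i.e.:
  pi_1 = 1/7*pi_1 + 2/7*pi_2 + 4/7*pi_3
  pi_2 = 4/7*pi_1 + 3/7*pi_2 + 2/7*pi_3
  pi_3 = 2/7*pi_1 + 2/7*pi_2 + 1/7*pi_3
with normalization: pi_1 + pi_2 + pi_3 = 1.

Using the first 2 balance equations plus normalization, the linear system A*pi = b is:
  [-6/7, 2/7, 4/7] . pi = 0
  [4/7, -4/7, 2/7] . pi = 0
  [1, 1, 1] . pi = 1

Solving yields:
  pi_1 = 5/16
  pi_2 = 7/16
  pi_3 = 1/4

Verification (pi * P):
  5/16*1/7 + 7/16*2/7 + 1/4*4/7 = 5/16 = pi_1  (ok)
  5/16*4/7 + 7/16*3/7 + 1/4*2/7 = 7/16 = pi_2  (ok)
  5/16*2/7 + 7/16*2/7 + 1/4*1/7 = 1/4 = pi_3  (ok)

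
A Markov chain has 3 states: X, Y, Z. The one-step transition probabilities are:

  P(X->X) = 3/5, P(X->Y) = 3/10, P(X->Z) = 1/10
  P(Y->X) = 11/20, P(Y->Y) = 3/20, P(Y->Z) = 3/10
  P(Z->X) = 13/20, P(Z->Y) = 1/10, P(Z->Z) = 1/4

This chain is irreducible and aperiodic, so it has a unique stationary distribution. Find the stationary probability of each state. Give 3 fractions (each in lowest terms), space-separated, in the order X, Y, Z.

The stationary distribution satisfies pi = pi * P, i.e.:
  pi_X = 3/5*pi_X + 11/20*pi_Y + 13/20*pi_Z
  pi_Y = 3/10*pi_X + 3/20*pi_Y + 1/10*pi_Z
  pi_Z = 1/10*pi_X + 3/10*pi_Y + 1/4*pi_Z
with normalization: pi_X + pi_Y + pi_Z = 1.

Using the first 2 balance equations plus normalization, the linear system A*pi = b is:
  [-2/5, 11/20, 13/20] . pi = 0
  [3/10, -17/20, 1/10] . pi = 0
  [1, 1, 1] . pi = 1

Solving yields:
  pi_X = 243/407
  pi_Y = 94/407
  pi_Z = 70/407

Verification (pi * P):
  243/407*3/5 + 94/407*11/20 + 70/407*13/20 = 243/407 = pi_X  (ok)
  243/407*3/10 + 94/407*3/20 + 70/407*1/10 = 94/407 = pi_Y  (ok)
  243/407*1/10 + 94/407*3/10 + 70/407*1/4 = 70/407 = pi_Z  (ok)

Answer: 243/407 94/407 70/407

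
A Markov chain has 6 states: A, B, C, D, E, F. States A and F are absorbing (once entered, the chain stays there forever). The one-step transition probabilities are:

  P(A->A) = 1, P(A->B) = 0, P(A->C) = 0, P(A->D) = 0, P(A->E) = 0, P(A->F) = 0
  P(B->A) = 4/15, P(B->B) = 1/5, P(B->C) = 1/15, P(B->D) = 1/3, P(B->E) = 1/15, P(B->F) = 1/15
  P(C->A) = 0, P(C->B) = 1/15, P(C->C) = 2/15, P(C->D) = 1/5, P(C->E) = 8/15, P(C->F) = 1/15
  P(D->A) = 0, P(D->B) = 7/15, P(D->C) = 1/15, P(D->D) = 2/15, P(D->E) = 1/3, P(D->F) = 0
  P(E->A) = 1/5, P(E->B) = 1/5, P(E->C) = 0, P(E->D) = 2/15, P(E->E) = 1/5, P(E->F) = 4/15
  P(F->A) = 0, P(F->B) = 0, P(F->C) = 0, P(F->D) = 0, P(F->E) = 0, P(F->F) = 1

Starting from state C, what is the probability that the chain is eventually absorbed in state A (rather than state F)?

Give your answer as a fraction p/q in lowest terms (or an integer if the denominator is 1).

Answer: 7089/13988

Derivation:
Let a_i = P(absorbed in A | start in state i).
Boundary conditions: a_A = 1, a_F = 0.
For each transient state i, a_i = sum_j P(i->j) * a_j:
  a_B = 4/15*a_A + 1/5*a_B + 1/15*a_C + 1/3*a_D + 1/15*a_E + 1/15*a_F
  a_C = 0*a_A + 1/15*a_B + 2/15*a_C + 1/5*a_D + 8/15*a_E + 1/15*a_F
  a_D = 0*a_A + 7/15*a_B + 1/15*a_C + 2/15*a_D + 1/3*a_E + 0*a_F
  a_E = 1/5*a_A + 1/5*a_B + 0*a_C + 2/15*a_D + 1/5*a_E + 4/15*a_F

Substituting a_A = 1 and a_F = 0, rearrange to (I - Q) a = r where r[i] = P(i -> A):
  [4/5, -1/15, -1/3, -1/15] . (a_B, a_C, a_D, a_E) = 4/15
  [-1/15, 13/15, -1/5, -8/15] . (a_B, a_C, a_D, a_E) = 0
  [-7/15, -1/15, 13/15, -1/3] . (a_B, a_C, a_D, a_E) = 0
  [-1/5, 0, -2/15, 4/5] . (a_B, a_C, a_D, a_E) = 1/5

Solving yields:
  a_B = 359/538
  a_C = 7089/13988
  a_D = 8349/13988
  a_E = 3611/6994

Starting state is C, so the absorption probability is a_C = 7089/13988.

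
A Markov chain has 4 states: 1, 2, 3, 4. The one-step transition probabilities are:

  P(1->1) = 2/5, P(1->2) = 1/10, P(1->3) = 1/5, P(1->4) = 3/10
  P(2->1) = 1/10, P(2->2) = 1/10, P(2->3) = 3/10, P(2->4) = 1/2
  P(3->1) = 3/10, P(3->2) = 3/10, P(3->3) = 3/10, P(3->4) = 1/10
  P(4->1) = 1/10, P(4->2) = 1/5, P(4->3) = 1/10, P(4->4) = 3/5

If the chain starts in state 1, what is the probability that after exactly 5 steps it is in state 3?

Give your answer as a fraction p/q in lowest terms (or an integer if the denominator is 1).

Answer: 2451/12500

Derivation:
Computing P^5 by repeated multiplication:
P^1 =
  1: [2/5, 1/10, 1/5, 3/10]
  2: [1/10, 1/10, 3/10, 1/2]
  3: [3/10, 3/10, 3/10, 1/10]
  4: [1/10, 1/5, 1/10, 3/5]
P^2 =
  1: [13/50, 17/100, 1/5, 37/100]
  2: [19/100, 21/100, 19/100, 41/100]
  3: [1/4, 17/100, 1/4, 33/100]
  4: [3/20, 9/50, 17/100, 1/2]
P^3 =
  1: [109/500, 177/1000, 1/5, 81/200]
  2: [39/200, 179/1000, 199/1000, 427/1000]
  3: [9/40, 183/1000, 209/1000, 383/1000]
  4: [179/1000, 23/125, 37/200, 113/250]
P^4 =
  1: [1027/5000, 361/2000, 493/2500, 4169/10000]
  2: [1983/10000, 73/400, 1951/10000, 4241/10000]
  3: [2093/10000, 1801/10000, 2009/10000, 4097/10000]
  4: [1907/10000, 911/5000, 1917/10000, 2177/5000]
P^5 =
  1: [10053/50000, 18113/100000, 2451/12500, 42173/100000]
  2: [19851/100000, 18143/100000, 3907/20000, 42471/100000]
  3: [20297/100000, 3623/20000, 19713/100000, 67/160]
  4: [3911/20000, 4547/25000, 3877/20000, 5359/12500]

(P^5)[1 -> 3] = 2451/12500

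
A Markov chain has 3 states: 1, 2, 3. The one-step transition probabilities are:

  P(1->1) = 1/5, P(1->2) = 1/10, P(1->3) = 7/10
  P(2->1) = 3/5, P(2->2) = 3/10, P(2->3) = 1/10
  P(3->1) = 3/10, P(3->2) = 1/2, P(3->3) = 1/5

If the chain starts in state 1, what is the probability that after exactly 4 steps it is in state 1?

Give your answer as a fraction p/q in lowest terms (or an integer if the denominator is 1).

Computing P^4 by repeated multiplication:
P^1 =
  1: [1/5, 1/10, 7/10]
  2: [3/5, 3/10, 1/10]
  3: [3/10, 1/2, 1/5]
P^2 =
  1: [31/100, 2/5, 29/100]
  2: [33/100, 1/5, 47/100]
  3: [21/50, 7/25, 3/10]
P^3 =
  1: [389/1000, 37/125, 63/200]
  2: [327/1000, 41/125, 69/200]
  3: [171/500, 69/250, 191/500]
P^4 =
  1: [3499/10000, 713/2500, 3649/10000]
  2: [3657/10000, 759/2500, 3307/10000]
  3: [1743/5000, 77/250, 1717/5000]

(P^4)[1 -> 1] = 3499/10000

Answer: 3499/10000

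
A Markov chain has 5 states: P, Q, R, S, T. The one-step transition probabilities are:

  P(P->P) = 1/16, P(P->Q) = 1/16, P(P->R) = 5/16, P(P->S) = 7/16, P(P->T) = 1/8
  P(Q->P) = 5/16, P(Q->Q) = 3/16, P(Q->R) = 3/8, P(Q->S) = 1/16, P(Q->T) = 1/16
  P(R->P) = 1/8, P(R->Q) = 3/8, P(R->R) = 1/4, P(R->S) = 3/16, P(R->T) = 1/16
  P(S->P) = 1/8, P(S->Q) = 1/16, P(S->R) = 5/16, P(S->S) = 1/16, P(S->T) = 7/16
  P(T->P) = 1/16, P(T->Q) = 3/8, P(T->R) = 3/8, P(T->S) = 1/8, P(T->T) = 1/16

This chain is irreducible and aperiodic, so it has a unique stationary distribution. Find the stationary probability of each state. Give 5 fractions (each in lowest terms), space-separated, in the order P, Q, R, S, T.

Answer: 14837/98445 1524/6563 31078/98445 16429/98445 13241/98445

Derivation:
The stationary distribution satisfies pi = pi * P, i.e.:
  pi_P = 1/16*pi_P + 5/16*pi_Q + 1/8*pi_R + 1/8*pi_S + 1/16*pi_T
  pi_Q = 1/16*pi_P + 3/16*pi_Q + 3/8*pi_R + 1/16*pi_S + 3/8*pi_T
  pi_R = 5/16*pi_P + 3/8*pi_Q + 1/4*pi_R + 5/16*pi_S + 3/8*pi_T
  pi_S = 7/16*pi_P + 1/16*pi_Q + 3/16*pi_R + 1/16*pi_S + 1/8*pi_T
  pi_T = 1/8*pi_P + 1/16*pi_Q + 1/16*pi_R + 7/16*pi_S + 1/16*pi_T
with normalization: pi_P + pi_Q + pi_R + pi_S + pi_T = 1.

Using the first 4 balance equations plus normalization, the linear system A*pi = b is:
  [-15/16, 5/16, 1/8, 1/8, 1/16] . pi = 0
  [1/16, -13/16, 3/8, 1/16, 3/8] . pi = 0
  [5/16, 3/8, -3/4, 5/16, 3/8] . pi = 0
  [7/16, 1/16, 3/16, -15/16, 1/8] . pi = 0
  [1, 1, 1, 1, 1] . pi = 1

Solving yields:
  pi_P = 14837/98445
  pi_Q = 1524/6563
  pi_R = 31078/98445
  pi_S = 16429/98445
  pi_T = 13241/98445

Verification (pi * P):
  14837/98445*1/16 + 1524/6563*5/16 + 31078/98445*1/8 + 16429/98445*1/8 + 13241/98445*1/16 = 14837/98445 = pi_P  (ok)
  14837/98445*1/16 + 1524/6563*3/16 + 31078/98445*3/8 + 16429/98445*1/16 + 13241/98445*3/8 = 1524/6563 = pi_Q  (ok)
  14837/98445*5/16 + 1524/6563*3/8 + 31078/98445*1/4 + 16429/98445*5/16 + 13241/98445*3/8 = 31078/98445 = pi_R  (ok)
  14837/98445*7/16 + 1524/6563*1/16 + 31078/98445*3/16 + 16429/98445*1/16 + 13241/98445*1/8 = 16429/98445 = pi_S  (ok)
  14837/98445*1/8 + 1524/6563*1/16 + 31078/98445*1/16 + 16429/98445*7/16 + 13241/98445*1/16 = 13241/98445 = pi_T  (ok)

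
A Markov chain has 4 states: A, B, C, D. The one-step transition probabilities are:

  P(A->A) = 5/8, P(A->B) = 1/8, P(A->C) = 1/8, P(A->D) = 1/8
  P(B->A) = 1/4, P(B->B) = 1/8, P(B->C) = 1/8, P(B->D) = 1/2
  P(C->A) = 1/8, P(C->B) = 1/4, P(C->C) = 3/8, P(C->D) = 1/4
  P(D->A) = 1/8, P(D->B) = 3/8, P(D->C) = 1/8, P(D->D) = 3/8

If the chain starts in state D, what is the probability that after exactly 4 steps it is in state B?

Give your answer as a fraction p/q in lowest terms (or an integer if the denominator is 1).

Computing P^4 by repeated multiplication:
P^1 =
  A: [5/8, 1/8, 1/8, 1/8]
  B: [1/4, 1/8, 1/8, 1/2]
  C: [1/8, 1/4, 3/8, 1/4]
  D: [1/8, 3/8, 1/8, 3/8]
P^2 =
  A: [29/64, 11/64, 5/32, 7/32]
  B: [17/64, 17/64, 5/32, 5/16]
  C: [7/32, 15/64, 7/32, 21/64]
  D: [15/64, 15/64, 5/32, 3/8]
P^3 =
  A: [191/512, 51/256, 21/128, 135/512]
  B: [149/512, 57/256, 21/128, 165/512]
  C: [135/512, 15/64, 23/128, 165/512]
  D: [139/512, 61/256, 21/128, 167/512]
P^4 =
  A: [689/2048, 433/2048, 85/512, 293/1024]
  B: [611/2048, 463/2048, 85/512, 317/1024]
  C: [293/1024, 467/2048, 87/512, 647/2048]
  D: [595/2048, 465/2048, 85/512, 81/256]

(P^4)[D -> B] = 465/2048

Answer: 465/2048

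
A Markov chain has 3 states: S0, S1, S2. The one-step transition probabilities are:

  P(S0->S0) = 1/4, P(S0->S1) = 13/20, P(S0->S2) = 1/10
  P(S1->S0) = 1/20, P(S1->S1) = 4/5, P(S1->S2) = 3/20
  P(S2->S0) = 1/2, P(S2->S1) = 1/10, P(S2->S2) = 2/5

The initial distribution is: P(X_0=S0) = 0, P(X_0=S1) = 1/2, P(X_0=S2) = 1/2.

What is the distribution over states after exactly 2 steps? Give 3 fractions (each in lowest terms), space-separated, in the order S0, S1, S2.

Propagating the distribution step by step (d_{t+1} = d_t * P):
d_0 = (S0=0, S1=1/2, S2=1/2)
  d_1[S0] = 0*1/4 + 1/2*1/20 + 1/2*1/2 = 11/40
  d_1[S1] = 0*13/20 + 1/2*4/5 + 1/2*1/10 = 9/20
  d_1[S2] = 0*1/10 + 1/2*3/20 + 1/2*2/5 = 11/40
d_1 = (S0=11/40, S1=9/20, S2=11/40)
  d_2[S0] = 11/40*1/4 + 9/20*1/20 + 11/40*1/2 = 183/800
  d_2[S1] = 11/40*13/20 + 9/20*4/5 + 11/40*1/10 = 453/800
  d_2[S2] = 11/40*1/10 + 9/20*3/20 + 11/40*2/5 = 41/200
d_2 = (S0=183/800, S1=453/800, S2=41/200)

Answer: 183/800 453/800 41/200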